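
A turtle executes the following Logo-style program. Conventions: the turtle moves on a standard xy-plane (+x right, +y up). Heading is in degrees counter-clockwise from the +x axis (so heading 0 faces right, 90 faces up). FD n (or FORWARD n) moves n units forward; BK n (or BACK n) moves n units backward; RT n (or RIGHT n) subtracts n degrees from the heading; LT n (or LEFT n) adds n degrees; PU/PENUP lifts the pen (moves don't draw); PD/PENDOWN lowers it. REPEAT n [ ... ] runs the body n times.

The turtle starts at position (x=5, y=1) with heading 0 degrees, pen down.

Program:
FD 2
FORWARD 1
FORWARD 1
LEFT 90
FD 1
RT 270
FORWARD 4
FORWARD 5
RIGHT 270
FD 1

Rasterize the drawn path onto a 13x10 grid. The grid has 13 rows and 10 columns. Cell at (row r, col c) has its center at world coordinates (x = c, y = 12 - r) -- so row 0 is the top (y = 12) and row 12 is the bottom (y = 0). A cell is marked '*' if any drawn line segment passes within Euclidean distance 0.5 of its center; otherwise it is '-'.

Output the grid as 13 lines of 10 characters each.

Segment 0: (5,1) -> (7,1)
Segment 1: (7,1) -> (8,1)
Segment 2: (8,1) -> (9,1)
Segment 3: (9,1) -> (9,2)
Segment 4: (9,2) -> (5,2)
Segment 5: (5,2) -> (0,2)
Segment 6: (0,2) -> (0,1)

Answer: ----------
----------
----------
----------
----------
----------
----------
----------
----------
----------
**********
*----*****
----------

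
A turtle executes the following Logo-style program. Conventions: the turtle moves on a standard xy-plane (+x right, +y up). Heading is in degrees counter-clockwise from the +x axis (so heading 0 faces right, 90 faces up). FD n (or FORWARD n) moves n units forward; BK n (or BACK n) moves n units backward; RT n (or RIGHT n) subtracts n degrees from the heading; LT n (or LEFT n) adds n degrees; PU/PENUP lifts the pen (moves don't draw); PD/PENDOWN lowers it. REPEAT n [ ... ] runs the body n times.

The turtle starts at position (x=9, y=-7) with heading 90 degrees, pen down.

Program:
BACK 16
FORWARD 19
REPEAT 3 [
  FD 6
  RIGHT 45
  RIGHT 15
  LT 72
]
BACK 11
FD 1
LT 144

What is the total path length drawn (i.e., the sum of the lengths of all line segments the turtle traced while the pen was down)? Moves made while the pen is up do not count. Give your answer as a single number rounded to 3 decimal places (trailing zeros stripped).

Executing turtle program step by step:
Start: pos=(9,-7), heading=90, pen down
BK 16: (9,-7) -> (9,-23) [heading=90, draw]
FD 19: (9,-23) -> (9,-4) [heading=90, draw]
REPEAT 3 [
  -- iteration 1/3 --
  FD 6: (9,-4) -> (9,2) [heading=90, draw]
  RT 45: heading 90 -> 45
  RT 15: heading 45 -> 30
  LT 72: heading 30 -> 102
  -- iteration 2/3 --
  FD 6: (9,2) -> (7.753,7.869) [heading=102, draw]
  RT 45: heading 102 -> 57
  RT 15: heading 57 -> 42
  LT 72: heading 42 -> 114
  -- iteration 3/3 --
  FD 6: (7.753,7.869) -> (5.312,13.35) [heading=114, draw]
  RT 45: heading 114 -> 69
  RT 15: heading 69 -> 54
  LT 72: heading 54 -> 126
]
BK 11: (5.312,13.35) -> (11.778,4.451) [heading=126, draw]
FD 1: (11.778,4.451) -> (11.19,5.26) [heading=126, draw]
LT 144: heading 126 -> 270
Final: pos=(11.19,5.26), heading=270, 7 segment(s) drawn

Segment lengths:
  seg 1: (9,-7) -> (9,-23), length = 16
  seg 2: (9,-23) -> (9,-4), length = 19
  seg 3: (9,-4) -> (9,2), length = 6
  seg 4: (9,2) -> (7.753,7.869), length = 6
  seg 5: (7.753,7.869) -> (5.312,13.35), length = 6
  seg 6: (5.312,13.35) -> (11.778,4.451), length = 11
  seg 7: (11.778,4.451) -> (11.19,5.26), length = 1
Total = 65

Answer: 65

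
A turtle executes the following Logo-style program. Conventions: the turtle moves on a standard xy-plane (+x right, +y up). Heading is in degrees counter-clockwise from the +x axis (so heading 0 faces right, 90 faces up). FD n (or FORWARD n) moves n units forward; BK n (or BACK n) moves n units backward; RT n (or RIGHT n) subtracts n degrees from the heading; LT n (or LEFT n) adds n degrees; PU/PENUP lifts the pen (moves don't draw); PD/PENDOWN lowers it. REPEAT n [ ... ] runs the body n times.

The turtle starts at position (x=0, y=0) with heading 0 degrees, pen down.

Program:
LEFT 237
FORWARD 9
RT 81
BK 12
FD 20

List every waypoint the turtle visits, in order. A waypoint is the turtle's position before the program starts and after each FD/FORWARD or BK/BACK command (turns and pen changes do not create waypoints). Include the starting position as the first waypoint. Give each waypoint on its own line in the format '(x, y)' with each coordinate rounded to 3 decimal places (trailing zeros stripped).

Answer: (0, 0)
(-4.902, -7.548)
(6.061, -12.429)
(-12.21, -4.294)

Derivation:
Executing turtle program step by step:
Start: pos=(0,0), heading=0, pen down
LT 237: heading 0 -> 237
FD 9: (0,0) -> (-4.902,-7.548) [heading=237, draw]
RT 81: heading 237 -> 156
BK 12: (-4.902,-7.548) -> (6.061,-12.429) [heading=156, draw]
FD 20: (6.061,-12.429) -> (-12.21,-4.294) [heading=156, draw]
Final: pos=(-12.21,-4.294), heading=156, 3 segment(s) drawn
Waypoints (4 total):
(0, 0)
(-4.902, -7.548)
(6.061, -12.429)
(-12.21, -4.294)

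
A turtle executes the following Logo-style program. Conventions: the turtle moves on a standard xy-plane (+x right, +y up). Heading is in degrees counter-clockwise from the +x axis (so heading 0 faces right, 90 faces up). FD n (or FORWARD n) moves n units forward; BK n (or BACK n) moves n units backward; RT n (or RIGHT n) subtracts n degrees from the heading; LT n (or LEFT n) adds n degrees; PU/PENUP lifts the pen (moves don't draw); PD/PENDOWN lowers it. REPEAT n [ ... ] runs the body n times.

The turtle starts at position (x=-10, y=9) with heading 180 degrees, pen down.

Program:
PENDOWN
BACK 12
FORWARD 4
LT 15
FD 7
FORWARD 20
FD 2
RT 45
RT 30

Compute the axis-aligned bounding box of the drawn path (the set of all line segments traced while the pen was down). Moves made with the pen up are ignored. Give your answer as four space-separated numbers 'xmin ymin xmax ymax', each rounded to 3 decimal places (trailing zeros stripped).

Executing turtle program step by step:
Start: pos=(-10,9), heading=180, pen down
PD: pen down
BK 12: (-10,9) -> (2,9) [heading=180, draw]
FD 4: (2,9) -> (-2,9) [heading=180, draw]
LT 15: heading 180 -> 195
FD 7: (-2,9) -> (-8.761,7.188) [heading=195, draw]
FD 20: (-8.761,7.188) -> (-28.08,2.012) [heading=195, draw]
FD 2: (-28.08,2.012) -> (-30.012,1.494) [heading=195, draw]
RT 45: heading 195 -> 150
RT 30: heading 150 -> 120
Final: pos=(-30.012,1.494), heading=120, 5 segment(s) drawn

Segment endpoints: x in {-30.012, -28.08, -10, -8.761, -2, 2}, y in {1.494, 2.012, 7.188, 9, 9}
xmin=-30.012, ymin=1.494, xmax=2, ymax=9

Answer: -30.012 1.494 2 9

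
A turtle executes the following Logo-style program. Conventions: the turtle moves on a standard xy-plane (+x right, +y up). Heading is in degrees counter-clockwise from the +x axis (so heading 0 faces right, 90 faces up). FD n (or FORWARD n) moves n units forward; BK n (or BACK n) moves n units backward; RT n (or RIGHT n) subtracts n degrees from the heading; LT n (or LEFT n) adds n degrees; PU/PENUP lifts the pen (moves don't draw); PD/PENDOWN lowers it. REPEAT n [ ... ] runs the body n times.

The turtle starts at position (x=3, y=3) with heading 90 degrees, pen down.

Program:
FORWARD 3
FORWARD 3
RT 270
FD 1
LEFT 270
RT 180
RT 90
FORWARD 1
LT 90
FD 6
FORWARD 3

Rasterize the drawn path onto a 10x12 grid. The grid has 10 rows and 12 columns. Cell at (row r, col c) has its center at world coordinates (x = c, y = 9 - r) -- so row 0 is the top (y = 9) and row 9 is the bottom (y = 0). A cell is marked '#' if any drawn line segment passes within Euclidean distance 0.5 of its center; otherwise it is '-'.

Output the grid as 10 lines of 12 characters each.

Answer: -###--------
-#-#--------
-#-#--------
-#-#--------
-#-#--------
-#-#--------
-#-#--------
-#----------
-#----------
-#----------

Derivation:
Segment 0: (3,3) -> (3,6)
Segment 1: (3,6) -> (3,9)
Segment 2: (3,9) -> (2,9)
Segment 3: (2,9) -> (1,9)
Segment 4: (1,9) -> (1,3)
Segment 5: (1,3) -> (1,0)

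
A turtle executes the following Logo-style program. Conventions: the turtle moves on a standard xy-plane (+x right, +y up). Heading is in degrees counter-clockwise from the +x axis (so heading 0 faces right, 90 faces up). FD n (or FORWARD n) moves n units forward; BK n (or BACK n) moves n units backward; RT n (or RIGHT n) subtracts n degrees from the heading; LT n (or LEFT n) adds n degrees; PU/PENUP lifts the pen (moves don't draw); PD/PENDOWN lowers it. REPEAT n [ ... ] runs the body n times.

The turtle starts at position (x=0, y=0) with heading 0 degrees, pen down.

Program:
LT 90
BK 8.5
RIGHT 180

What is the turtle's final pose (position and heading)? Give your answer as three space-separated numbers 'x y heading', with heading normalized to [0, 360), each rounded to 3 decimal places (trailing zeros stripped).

Answer: 0 -8.5 270

Derivation:
Executing turtle program step by step:
Start: pos=(0,0), heading=0, pen down
LT 90: heading 0 -> 90
BK 8.5: (0,0) -> (0,-8.5) [heading=90, draw]
RT 180: heading 90 -> 270
Final: pos=(0,-8.5), heading=270, 1 segment(s) drawn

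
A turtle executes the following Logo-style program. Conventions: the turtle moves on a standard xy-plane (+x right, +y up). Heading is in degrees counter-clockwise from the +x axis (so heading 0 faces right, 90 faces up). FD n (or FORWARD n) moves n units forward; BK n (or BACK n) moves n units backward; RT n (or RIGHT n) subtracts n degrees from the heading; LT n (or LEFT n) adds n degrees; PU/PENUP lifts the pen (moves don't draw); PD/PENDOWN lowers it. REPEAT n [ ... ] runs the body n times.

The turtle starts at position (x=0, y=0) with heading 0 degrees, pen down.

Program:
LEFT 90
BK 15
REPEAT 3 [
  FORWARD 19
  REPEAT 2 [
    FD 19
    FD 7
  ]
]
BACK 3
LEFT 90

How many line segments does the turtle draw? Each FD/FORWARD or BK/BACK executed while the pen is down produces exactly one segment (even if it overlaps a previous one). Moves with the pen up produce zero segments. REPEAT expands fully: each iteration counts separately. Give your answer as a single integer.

Answer: 17

Derivation:
Executing turtle program step by step:
Start: pos=(0,0), heading=0, pen down
LT 90: heading 0 -> 90
BK 15: (0,0) -> (0,-15) [heading=90, draw]
REPEAT 3 [
  -- iteration 1/3 --
  FD 19: (0,-15) -> (0,4) [heading=90, draw]
  REPEAT 2 [
    -- iteration 1/2 --
    FD 19: (0,4) -> (0,23) [heading=90, draw]
    FD 7: (0,23) -> (0,30) [heading=90, draw]
    -- iteration 2/2 --
    FD 19: (0,30) -> (0,49) [heading=90, draw]
    FD 7: (0,49) -> (0,56) [heading=90, draw]
  ]
  -- iteration 2/3 --
  FD 19: (0,56) -> (0,75) [heading=90, draw]
  REPEAT 2 [
    -- iteration 1/2 --
    FD 19: (0,75) -> (0,94) [heading=90, draw]
    FD 7: (0,94) -> (0,101) [heading=90, draw]
    -- iteration 2/2 --
    FD 19: (0,101) -> (0,120) [heading=90, draw]
    FD 7: (0,120) -> (0,127) [heading=90, draw]
  ]
  -- iteration 3/3 --
  FD 19: (0,127) -> (0,146) [heading=90, draw]
  REPEAT 2 [
    -- iteration 1/2 --
    FD 19: (0,146) -> (0,165) [heading=90, draw]
    FD 7: (0,165) -> (0,172) [heading=90, draw]
    -- iteration 2/2 --
    FD 19: (0,172) -> (0,191) [heading=90, draw]
    FD 7: (0,191) -> (0,198) [heading=90, draw]
  ]
]
BK 3: (0,198) -> (0,195) [heading=90, draw]
LT 90: heading 90 -> 180
Final: pos=(0,195), heading=180, 17 segment(s) drawn
Segments drawn: 17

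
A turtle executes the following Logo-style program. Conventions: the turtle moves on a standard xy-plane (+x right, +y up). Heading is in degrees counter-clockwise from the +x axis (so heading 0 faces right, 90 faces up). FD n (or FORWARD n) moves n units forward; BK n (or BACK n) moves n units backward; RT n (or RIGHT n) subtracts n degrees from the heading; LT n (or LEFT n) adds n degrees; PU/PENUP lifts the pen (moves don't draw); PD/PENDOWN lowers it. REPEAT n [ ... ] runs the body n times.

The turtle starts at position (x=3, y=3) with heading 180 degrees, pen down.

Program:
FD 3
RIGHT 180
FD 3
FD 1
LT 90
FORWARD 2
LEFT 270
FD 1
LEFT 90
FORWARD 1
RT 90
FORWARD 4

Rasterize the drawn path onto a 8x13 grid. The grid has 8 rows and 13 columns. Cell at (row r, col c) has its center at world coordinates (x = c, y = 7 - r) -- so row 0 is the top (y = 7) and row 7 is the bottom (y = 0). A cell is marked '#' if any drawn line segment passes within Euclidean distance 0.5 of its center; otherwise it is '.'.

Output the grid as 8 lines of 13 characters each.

Segment 0: (3,3) -> (0,3)
Segment 1: (0,3) -> (3,3)
Segment 2: (3,3) -> (4,3)
Segment 3: (4,3) -> (4,5)
Segment 4: (4,5) -> (5,5)
Segment 5: (5,5) -> (5,6)
Segment 6: (5,6) -> (9,6)

Answer: .............
.....#####...
....##.......
....#........
#####........
.............
.............
.............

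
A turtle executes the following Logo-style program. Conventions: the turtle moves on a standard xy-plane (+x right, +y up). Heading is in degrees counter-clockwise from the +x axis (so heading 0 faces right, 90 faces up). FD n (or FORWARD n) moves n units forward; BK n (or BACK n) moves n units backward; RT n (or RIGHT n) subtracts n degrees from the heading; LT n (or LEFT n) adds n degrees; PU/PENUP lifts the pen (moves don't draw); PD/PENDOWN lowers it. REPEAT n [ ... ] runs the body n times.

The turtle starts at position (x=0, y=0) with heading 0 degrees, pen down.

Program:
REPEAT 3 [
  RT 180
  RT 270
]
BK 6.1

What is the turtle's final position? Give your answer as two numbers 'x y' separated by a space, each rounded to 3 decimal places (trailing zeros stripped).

Answer: 0 -6.1

Derivation:
Executing turtle program step by step:
Start: pos=(0,0), heading=0, pen down
REPEAT 3 [
  -- iteration 1/3 --
  RT 180: heading 0 -> 180
  RT 270: heading 180 -> 270
  -- iteration 2/3 --
  RT 180: heading 270 -> 90
  RT 270: heading 90 -> 180
  -- iteration 3/3 --
  RT 180: heading 180 -> 0
  RT 270: heading 0 -> 90
]
BK 6.1: (0,0) -> (0,-6.1) [heading=90, draw]
Final: pos=(0,-6.1), heading=90, 1 segment(s) drawn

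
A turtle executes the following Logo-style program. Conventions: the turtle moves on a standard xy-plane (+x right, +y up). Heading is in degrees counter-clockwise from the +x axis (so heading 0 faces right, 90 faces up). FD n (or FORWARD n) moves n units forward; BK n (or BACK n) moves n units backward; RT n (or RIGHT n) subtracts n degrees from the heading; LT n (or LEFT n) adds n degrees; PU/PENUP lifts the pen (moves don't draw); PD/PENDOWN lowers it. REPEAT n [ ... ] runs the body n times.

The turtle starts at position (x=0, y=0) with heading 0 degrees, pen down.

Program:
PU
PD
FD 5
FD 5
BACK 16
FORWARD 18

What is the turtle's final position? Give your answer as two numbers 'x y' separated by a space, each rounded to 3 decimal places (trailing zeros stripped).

Answer: 12 0

Derivation:
Executing turtle program step by step:
Start: pos=(0,0), heading=0, pen down
PU: pen up
PD: pen down
FD 5: (0,0) -> (5,0) [heading=0, draw]
FD 5: (5,0) -> (10,0) [heading=0, draw]
BK 16: (10,0) -> (-6,0) [heading=0, draw]
FD 18: (-6,0) -> (12,0) [heading=0, draw]
Final: pos=(12,0), heading=0, 4 segment(s) drawn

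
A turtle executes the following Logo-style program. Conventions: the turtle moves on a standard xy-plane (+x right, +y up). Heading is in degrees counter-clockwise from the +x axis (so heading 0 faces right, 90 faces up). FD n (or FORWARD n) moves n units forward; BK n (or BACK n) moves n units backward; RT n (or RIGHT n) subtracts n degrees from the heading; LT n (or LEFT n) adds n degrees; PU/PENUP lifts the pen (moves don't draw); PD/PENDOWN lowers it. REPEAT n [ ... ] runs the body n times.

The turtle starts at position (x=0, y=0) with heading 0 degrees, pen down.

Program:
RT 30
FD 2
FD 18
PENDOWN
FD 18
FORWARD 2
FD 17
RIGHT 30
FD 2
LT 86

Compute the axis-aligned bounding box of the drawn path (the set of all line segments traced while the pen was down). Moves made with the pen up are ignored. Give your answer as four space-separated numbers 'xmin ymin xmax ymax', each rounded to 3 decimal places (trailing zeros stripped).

Executing turtle program step by step:
Start: pos=(0,0), heading=0, pen down
RT 30: heading 0 -> 330
FD 2: (0,0) -> (1.732,-1) [heading=330, draw]
FD 18: (1.732,-1) -> (17.321,-10) [heading=330, draw]
PD: pen down
FD 18: (17.321,-10) -> (32.909,-19) [heading=330, draw]
FD 2: (32.909,-19) -> (34.641,-20) [heading=330, draw]
FD 17: (34.641,-20) -> (49.363,-28.5) [heading=330, draw]
RT 30: heading 330 -> 300
FD 2: (49.363,-28.5) -> (50.363,-30.232) [heading=300, draw]
LT 86: heading 300 -> 26
Final: pos=(50.363,-30.232), heading=26, 6 segment(s) drawn

Segment endpoints: x in {0, 1.732, 17.321, 32.909, 34.641, 49.363, 50.363}, y in {-30.232, -28.5, -20, -19, -10, -1, 0}
xmin=0, ymin=-30.232, xmax=50.363, ymax=0

Answer: 0 -30.232 50.363 0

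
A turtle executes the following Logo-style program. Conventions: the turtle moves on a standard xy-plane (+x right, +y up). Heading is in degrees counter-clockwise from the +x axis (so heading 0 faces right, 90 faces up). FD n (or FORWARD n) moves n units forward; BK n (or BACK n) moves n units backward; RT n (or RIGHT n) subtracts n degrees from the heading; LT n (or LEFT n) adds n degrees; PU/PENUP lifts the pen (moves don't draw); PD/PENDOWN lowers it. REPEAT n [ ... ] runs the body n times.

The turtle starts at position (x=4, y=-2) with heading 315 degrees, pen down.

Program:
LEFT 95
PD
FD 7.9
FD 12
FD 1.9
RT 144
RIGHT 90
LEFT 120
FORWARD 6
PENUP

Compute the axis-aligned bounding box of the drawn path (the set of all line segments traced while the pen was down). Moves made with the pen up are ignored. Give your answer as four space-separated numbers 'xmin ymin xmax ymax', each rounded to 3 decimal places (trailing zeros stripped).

Answer: 4 -2 20.643 14.7

Derivation:
Executing turtle program step by step:
Start: pos=(4,-2), heading=315, pen down
LT 95: heading 315 -> 50
PD: pen down
FD 7.9: (4,-2) -> (9.078,4.052) [heading=50, draw]
FD 12: (9.078,4.052) -> (16.791,13.244) [heading=50, draw]
FD 1.9: (16.791,13.244) -> (18.013,14.7) [heading=50, draw]
RT 144: heading 50 -> 266
RT 90: heading 266 -> 176
LT 120: heading 176 -> 296
FD 6: (18.013,14.7) -> (20.643,9.307) [heading=296, draw]
PU: pen up
Final: pos=(20.643,9.307), heading=296, 4 segment(s) drawn

Segment endpoints: x in {4, 9.078, 16.791, 18.013, 20.643}, y in {-2, 4.052, 9.307, 13.244, 14.7}
xmin=4, ymin=-2, xmax=20.643, ymax=14.7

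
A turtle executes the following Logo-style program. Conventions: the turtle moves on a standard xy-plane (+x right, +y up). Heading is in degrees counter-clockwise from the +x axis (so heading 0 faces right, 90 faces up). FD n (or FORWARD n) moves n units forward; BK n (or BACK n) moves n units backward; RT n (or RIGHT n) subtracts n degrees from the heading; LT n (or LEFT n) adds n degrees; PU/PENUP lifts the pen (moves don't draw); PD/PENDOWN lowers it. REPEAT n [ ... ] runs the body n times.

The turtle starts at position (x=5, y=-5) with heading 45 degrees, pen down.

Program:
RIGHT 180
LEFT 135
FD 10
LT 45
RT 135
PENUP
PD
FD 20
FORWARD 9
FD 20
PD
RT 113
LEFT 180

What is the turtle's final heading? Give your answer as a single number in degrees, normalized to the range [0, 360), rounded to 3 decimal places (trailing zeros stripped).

Executing turtle program step by step:
Start: pos=(5,-5), heading=45, pen down
RT 180: heading 45 -> 225
LT 135: heading 225 -> 0
FD 10: (5,-5) -> (15,-5) [heading=0, draw]
LT 45: heading 0 -> 45
RT 135: heading 45 -> 270
PU: pen up
PD: pen down
FD 20: (15,-5) -> (15,-25) [heading=270, draw]
FD 9: (15,-25) -> (15,-34) [heading=270, draw]
FD 20: (15,-34) -> (15,-54) [heading=270, draw]
PD: pen down
RT 113: heading 270 -> 157
LT 180: heading 157 -> 337
Final: pos=(15,-54), heading=337, 4 segment(s) drawn

Answer: 337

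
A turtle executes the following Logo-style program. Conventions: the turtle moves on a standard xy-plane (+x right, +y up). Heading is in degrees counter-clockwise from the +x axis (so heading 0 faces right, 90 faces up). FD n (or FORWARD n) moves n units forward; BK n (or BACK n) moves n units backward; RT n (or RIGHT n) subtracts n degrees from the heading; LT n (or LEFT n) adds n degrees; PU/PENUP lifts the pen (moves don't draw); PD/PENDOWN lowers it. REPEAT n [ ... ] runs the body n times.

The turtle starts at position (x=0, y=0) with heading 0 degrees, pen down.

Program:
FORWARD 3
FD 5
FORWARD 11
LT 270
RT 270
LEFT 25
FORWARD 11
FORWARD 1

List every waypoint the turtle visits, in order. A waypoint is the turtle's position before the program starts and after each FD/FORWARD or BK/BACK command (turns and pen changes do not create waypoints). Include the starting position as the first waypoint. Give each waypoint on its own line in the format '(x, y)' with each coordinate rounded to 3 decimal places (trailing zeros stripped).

Executing turtle program step by step:
Start: pos=(0,0), heading=0, pen down
FD 3: (0,0) -> (3,0) [heading=0, draw]
FD 5: (3,0) -> (8,0) [heading=0, draw]
FD 11: (8,0) -> (19,0) [heading=0, draw]
LT 270: heading 0 -> 270
RT 270: heading 270 -> 0
LT 25: heading 0 -> 25
FD 11: (19,0) -> (28.969,4.649) [heading=25, draw]
FD 1: (28.969,4.649) -> (29.876,5.071) [heading=25, draw]
Final: pos=(29.876,5.071), heading=25, 5 segment(s) drawn
Waypoints (6 total):
(0, 0)
(3, 0)
(8, 0)
(19, 0)
(28.969, 4.649)
(29.876, 5.071)

Answer: (0, 0)
(3, 0)
(8, 0)
(19, 0)
(28.969, 4.649)
(29.876, 5.071)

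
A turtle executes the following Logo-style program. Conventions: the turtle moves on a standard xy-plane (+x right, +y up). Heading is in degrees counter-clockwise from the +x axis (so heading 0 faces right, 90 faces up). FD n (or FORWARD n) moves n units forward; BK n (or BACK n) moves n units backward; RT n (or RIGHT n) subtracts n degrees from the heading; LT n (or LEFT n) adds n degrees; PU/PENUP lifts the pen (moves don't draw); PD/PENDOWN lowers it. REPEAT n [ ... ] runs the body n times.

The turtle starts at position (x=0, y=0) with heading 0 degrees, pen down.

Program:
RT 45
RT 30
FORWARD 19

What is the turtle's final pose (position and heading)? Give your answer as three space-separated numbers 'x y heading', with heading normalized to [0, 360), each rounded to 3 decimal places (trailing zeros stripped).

Answer: 4.918 -18.353 285

Derivation:
Executing turtle program step by step:
Start: pos=(0,0), heading=0, pen down
RT 45: heading 0 -> 315
RT 30: heading 315 -> 285
FD 19: (0,0) -> (4.918,-18.353) [heading=285, draw]
Final: pos=(4.918,-18.353), heading=285, 1 segment(s) drawn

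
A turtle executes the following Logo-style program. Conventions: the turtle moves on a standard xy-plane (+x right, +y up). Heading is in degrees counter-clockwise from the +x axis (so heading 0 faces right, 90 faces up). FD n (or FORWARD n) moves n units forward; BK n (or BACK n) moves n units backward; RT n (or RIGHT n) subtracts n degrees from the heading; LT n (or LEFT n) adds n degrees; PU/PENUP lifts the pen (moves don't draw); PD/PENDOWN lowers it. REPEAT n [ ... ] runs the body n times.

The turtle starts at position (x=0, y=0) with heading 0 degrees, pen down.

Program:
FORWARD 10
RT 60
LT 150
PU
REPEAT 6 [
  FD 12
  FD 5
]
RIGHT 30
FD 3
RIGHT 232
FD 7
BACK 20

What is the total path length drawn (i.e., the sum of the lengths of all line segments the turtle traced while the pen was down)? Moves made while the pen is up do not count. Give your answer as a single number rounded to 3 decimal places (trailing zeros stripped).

Executing turtle program step by step:
Start: pos=(0,0), heading=0, pen down
FD 10: (0,0) -> (10,0) [heading=0, draw]
RT 60: heading 0 -> 300
LT 150: heading 300 -> 90
PU: pen up
REPEAT 6 [
  -- iteration 1/6 --
  FD 12: (10,0) -> (10,12) [heading=90, move]
  FD 5: (10,12) -> (10,17) [heading=90, move]
  -- iteration 2/6 --
  FD 12: (10,17) -> (10,29) [heading=90, move]
  FD 5: (10,29) -> (10,34) [heading=90, move]
  -- iteration 3/6 --
  FD 12: (10,34) -> (10,46) [heading=90, move]
  FD 5: (10,46) -> (10,51) [heading=90, move]
  -- iteration 4/6 --
  FD 12: (10,51) -> (10,63) [heading=90, move]
  FD 5: (10,63) -> (10,68) [heading=90, move]
  -- iteration 5/6 --
  FD 12: (10,68) -> (10,80) [heading=90, move]
  FD 5: (10,80) -> (10,85) [heading=90, move]
  -- iteration 6/6 --
  FD 12: (10,85) -> (10,97) [heading=90, move]
  FD 5: (10,97) -> (10,102) [heading=90, move]
]
RT 30: heading 90 -> 60
FD 3: (10,102) -> (11.5,104.598) [heading=60, move]
RT 232: heading 60 -> 188
FD 7: (11.5,104.598) -> (4.568,103.624) [heading=188, move]
BK 20: (4.568,103.624) -> (24.373,106.407) [heading=188, move]
Final: pos=(24.373,106.407), heading=188, 1 segment(s) drawn

Segment lengths:
  seg 1: (0,0) -> (10,0), length = 10
Total = 10

Answer: 10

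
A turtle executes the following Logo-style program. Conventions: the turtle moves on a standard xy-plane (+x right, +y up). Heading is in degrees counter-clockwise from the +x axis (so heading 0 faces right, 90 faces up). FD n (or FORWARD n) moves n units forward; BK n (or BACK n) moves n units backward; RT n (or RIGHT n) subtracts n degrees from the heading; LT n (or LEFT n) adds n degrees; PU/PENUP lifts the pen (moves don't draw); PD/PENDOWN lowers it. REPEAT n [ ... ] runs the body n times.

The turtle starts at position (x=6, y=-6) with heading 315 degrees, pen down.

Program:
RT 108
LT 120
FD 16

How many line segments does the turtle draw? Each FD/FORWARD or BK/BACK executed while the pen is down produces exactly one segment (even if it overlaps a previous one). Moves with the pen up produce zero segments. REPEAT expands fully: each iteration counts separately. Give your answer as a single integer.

Executing turtle program step by step:
Start: pos=(6,-6), heading=315, pen down
RT 108: heading 315 -> 207
LT 120: heading 207 -> 327
FD 16: (6,-6) -> (19.419,-14.714) [heading=327, draw]
Final: pos=(19.419,-14.714), heading=327, 1 segment(s) drawn
Segments drawn: 1

Answer: 1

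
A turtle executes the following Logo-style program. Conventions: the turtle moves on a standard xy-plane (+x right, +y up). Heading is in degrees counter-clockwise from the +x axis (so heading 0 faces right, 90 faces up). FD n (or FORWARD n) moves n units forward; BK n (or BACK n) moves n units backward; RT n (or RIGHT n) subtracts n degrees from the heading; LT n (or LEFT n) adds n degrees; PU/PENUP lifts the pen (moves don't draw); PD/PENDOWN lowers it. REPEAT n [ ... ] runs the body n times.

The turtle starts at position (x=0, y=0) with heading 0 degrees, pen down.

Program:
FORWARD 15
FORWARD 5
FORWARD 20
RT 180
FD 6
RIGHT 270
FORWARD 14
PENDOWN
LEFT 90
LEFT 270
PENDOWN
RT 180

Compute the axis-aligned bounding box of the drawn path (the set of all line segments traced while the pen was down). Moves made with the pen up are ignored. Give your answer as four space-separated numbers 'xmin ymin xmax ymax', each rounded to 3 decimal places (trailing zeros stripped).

Answer: 0 -14 40 0

Derivation:
Executing turtle program step by step:
Start: pos=(0,0), heading=0, pen down
FD 15: (0,0) -> (15,0) [heading=0, draw]
FD 5: (15,0) -> (20,0) [heading=0, draw]
FD 20: (20,0) -> (40,0) [heading=0, draw]
RT 180: heading 0 -> 180
FD 6: (40,0) -> (34,0) [heading=180, draw]
RT 270: heading 180 -> 270
FD 14: (34,0) -> (34,-14) [heading=270, draw]
PD: pen down
LT 90: heading 270 -> 0
LT 270: heading 0 -> 270
PD: pen down
RT 180: heading 270 -> 90
Final: pos=(34,-14), heading=90, 5 segment(s) drawn

Segment endpoints: x in {0, 15, 20, 34, 34, 40}, y in {-14, 0, 0}
xmin=0, ymin=-14, xmax=40, ymax=0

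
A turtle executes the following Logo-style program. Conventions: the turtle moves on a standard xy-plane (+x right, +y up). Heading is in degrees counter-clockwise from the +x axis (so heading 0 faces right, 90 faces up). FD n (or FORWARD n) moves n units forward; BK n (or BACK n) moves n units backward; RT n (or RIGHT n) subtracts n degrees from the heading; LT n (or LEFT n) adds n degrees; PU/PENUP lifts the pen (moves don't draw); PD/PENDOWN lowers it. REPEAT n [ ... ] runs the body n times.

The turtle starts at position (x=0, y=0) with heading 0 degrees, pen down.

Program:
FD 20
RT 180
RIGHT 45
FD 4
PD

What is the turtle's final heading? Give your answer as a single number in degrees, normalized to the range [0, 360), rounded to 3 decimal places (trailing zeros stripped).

Executing turtle program step by step:
Start: pos=(0,0), heading=0, pen down
FD 20: (0,0) -> (20,0) [heading=0, draw]
RT 180: heading 0 -> 180
RT 45: heading 180 -> 135
FD 4: (20,0) -> (17.172,2.828) [heading=135, draw]
PD: pen down
Final: pos=(17.172,2.828), heading=135, 2 segment(s) drawn

Answer: 135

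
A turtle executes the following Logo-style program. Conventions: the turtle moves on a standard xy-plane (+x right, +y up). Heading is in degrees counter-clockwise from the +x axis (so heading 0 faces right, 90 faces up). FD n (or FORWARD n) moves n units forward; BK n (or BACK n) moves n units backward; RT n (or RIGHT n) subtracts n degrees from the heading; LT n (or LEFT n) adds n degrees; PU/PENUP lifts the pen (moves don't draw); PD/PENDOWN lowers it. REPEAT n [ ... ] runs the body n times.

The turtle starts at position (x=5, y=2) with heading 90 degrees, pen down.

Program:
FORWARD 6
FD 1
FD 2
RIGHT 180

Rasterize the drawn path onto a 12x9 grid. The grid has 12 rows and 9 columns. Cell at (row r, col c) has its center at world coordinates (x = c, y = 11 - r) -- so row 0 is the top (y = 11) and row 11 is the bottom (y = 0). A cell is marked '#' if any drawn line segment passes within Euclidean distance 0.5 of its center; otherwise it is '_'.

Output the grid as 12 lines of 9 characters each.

Segment 0: (5,2) -> (5,8)
Segment 1: (5,8) -> (5,9)
Segment 2: (5,9) -> (5,11)

Answer: _____#___
_____#___
_____#___
_____#___
_____#___
_____#___
_____#___
_____#___
_____#___
_____#___
_________
_________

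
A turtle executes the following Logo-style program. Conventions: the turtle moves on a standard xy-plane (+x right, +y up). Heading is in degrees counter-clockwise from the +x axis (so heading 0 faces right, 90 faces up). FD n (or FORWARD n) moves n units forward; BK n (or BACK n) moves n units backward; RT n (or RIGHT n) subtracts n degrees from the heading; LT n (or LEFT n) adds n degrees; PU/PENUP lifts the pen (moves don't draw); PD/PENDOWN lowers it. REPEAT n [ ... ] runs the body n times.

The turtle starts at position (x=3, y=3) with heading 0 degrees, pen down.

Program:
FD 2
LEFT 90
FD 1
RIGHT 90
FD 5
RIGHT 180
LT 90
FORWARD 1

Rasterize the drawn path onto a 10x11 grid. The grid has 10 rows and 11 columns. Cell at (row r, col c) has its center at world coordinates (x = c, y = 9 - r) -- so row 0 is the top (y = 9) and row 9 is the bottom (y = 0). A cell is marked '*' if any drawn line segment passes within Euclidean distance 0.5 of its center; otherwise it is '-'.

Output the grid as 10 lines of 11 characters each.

Answer: -----------
-----------
-----------
-----------
-----------
-----******
---***----*
-----------
-----------
-----------

Derivation:
Segment 0: (3,3) -> (5,3)
Segment 1: (5,3) -> (5,4)
Segment 2: (5,4) -> (10,4)
Segment 3: (10,4) -> (10,3)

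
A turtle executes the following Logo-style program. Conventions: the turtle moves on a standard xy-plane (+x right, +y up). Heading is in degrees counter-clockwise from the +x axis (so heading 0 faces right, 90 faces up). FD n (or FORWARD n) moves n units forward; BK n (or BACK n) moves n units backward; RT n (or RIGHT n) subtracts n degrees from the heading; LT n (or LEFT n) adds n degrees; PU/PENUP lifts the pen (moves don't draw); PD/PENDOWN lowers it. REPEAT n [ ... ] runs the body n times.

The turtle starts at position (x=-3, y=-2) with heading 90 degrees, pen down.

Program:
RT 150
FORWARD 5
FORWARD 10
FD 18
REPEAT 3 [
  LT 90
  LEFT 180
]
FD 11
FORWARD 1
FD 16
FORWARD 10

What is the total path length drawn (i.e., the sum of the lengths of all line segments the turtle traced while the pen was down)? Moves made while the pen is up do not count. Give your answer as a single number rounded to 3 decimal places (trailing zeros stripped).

Executing turtle program step by step:
Start: pos=(-3,-2), heading=90, pen down
RT 150: heading 90 -> 300
FD 5: (-3,-2) -> (-0.5,-6.33) [heading=300, draw]
FD 10: (-0.5,-6.33) -> (4.5,-14.99) [heading=300, draw]
FD 18: (4.5,-14.99) -> (13.5,-30.579) [heading=300, draw]
REPEAT 3 [
  -- iteration 1/3 --
  LT 90: heading 300 -> 30
  LT 180: heading 30 -> 210
  -- iteration 2/3 --
  LT 90: heading 210 -> 300
  LT 180: heading 300 -> 120
  -- iteration 3/3 --
  LT 90: heading 120 -> 210
  LT 180: heading 210 -> 30
]
FD 11: (13.5,-30.579) -> (23.026,-25.079) [heading=30, draw]
FD 1: (23.026,-25.079) -> (23.892,-24.579) [heading=30, draw]
FD 16: (23.892,-24.579) -> (37.749,-16.579) [heading=30, draw]
FD 10: (37.749,-16.579) -> (46.409,-11.579) [heading=30, draw]
Final: pos=(46.409,-11.579), heading=30, 7 segment(s) drawn

Segment lengths:
  seg 1: (-3,-2) -> (-0.5,-6.33), length = 5
  seg 2: (-0.5,-6.33) -> (4.5,-14.99), length = 10
  seg 3: (4.5,-14.99) -> (13.5,-30.579), length = 18
  seg 4: (13.5,-30.579) -> (23.026,-25.079), length = 11
  seg 5: (23.026,-25.079) -> (23.892,-24.579), length = 1
  seg 6: (23.892,-24.579) -> (37.749,-16.579), length = 16
  seg 7: (37.749,-16.579) -> (46.409,-11.579), length = 10
Total = 71

Answer: 71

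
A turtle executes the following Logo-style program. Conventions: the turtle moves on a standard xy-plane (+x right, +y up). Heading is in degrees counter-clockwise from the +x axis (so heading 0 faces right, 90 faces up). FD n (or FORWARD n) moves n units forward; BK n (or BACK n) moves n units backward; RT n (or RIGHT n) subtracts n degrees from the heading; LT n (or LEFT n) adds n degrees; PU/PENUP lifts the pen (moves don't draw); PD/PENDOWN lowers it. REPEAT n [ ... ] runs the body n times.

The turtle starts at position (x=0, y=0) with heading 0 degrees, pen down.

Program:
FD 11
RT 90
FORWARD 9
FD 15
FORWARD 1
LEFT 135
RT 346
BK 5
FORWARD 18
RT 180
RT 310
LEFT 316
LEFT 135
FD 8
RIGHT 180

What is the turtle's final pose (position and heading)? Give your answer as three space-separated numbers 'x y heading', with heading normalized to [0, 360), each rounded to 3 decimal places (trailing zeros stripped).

Answer: 25.213 -11.121 200

Derivation:
Executing turtle program step by step:
Start: pos=(0,0), heading=0, pen down
FD 11: (0,0) -> (11,0) [heading=0, draw]
RT 90: heading 0 -> 270
FD 9: (11,0) -> (11,-9) [heading=270, draw]
FD 15: (11,-9) -> (11,-24) [heading=270, draw]
FD 1: (11,-24) -> (11,-25) [heading=270, draw]
LT 135: heading 270 -> 45
RT 346: heading 45 -> 59
BK 5: (11,-25) -> (8.425,-29.286) [heading=59, draw]
FD 18: (8.425,-29.286) -> (17.695,-13.857) [heading=59, draw]
RT 180: heading 59 -> 239
RT 310: heading 239 -> 289
LT 316: heading 289 -> 245
LT 135: heading 245 -> 20
FD 8: (17.695,-13.857) -> (25.213,-11.121) [heading=20, draw]
RT 180: heading 20 -> 200
Final: pos=(25.213,-11.121), heading=200, 7 segment(s) drawn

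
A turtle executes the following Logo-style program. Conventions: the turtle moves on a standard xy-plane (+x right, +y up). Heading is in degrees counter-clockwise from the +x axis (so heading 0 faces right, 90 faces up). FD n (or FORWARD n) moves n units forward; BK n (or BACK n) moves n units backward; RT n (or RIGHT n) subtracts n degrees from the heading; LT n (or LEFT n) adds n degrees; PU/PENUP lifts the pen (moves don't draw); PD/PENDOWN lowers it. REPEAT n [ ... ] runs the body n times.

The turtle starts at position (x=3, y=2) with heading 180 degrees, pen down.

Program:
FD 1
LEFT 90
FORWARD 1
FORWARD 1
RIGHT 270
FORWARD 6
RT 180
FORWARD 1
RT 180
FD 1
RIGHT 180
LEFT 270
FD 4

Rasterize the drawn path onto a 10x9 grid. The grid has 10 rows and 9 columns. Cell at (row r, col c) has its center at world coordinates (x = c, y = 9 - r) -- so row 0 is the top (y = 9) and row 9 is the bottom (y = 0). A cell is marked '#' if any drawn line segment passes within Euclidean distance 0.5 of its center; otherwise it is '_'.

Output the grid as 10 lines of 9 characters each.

Answer: _________
_________
_________
_________
_________
________#
________#
__##____#
__#_____#
__#######

Derivation:
Segment 0: (3,2) -> (2,2)
Segment 1: (2,2) -> (2,1)
Segment 2: (2,1) -> (2,0)
Segment 3: (2,0) -> (8,0)
Segment 4: (8,0) -> (7,-0)
Segment 5: (7,-0) -> (8,0)
Segment 6: (8,0) -> (8,4)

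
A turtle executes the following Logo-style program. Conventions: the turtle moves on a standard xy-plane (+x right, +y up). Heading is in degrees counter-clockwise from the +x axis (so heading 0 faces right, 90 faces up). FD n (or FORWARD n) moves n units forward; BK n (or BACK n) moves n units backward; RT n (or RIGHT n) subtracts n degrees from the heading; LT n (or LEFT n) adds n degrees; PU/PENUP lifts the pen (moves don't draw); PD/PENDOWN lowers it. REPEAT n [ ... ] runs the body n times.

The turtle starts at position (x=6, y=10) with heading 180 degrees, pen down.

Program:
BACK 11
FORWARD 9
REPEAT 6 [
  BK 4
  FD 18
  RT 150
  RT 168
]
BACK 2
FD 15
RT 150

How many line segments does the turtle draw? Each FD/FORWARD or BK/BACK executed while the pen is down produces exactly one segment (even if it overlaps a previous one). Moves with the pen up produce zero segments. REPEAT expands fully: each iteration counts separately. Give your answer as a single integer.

Executing turtle program step by step:
Start: pos=(6,10), heading=180, pen down
BK 11: (6,10) -> (17,10) [heading=180, draw]
FD 9: (17,10) -> (8,10) [heading=180, draw]
REPEAT 6 [
  -- iteration 1/6 --
  BK 4: (8,10) -> (12,10) [heading=180, draw]
  FD 18: (12,10) -> (-6,10) [heading=180, draw]
  RT 150: heading 180 -> 30
  RT 168: heading 30 -> 222
  -- iteration 2/6 --
  BK 4: (-6,10) -> (-3.027,12.677) [heading=222, draw]
  FD 18: (-3.027,12.677) -> (-16.404,0.632) [heading=222, draw]
  RT 150: heading 222 -> 72
  RT 168: heading 72 -> 264
  -- iteration 3/6 --
  BK 4: (-16.404,0.632) -> (-15.986,4.61) [heading=264, draw]
  FD 18: (-15.986,4.61) -> (-17.867,-13.291) [heading=264, draw]
  RT 150: heading 264 -> 114
  RT 168: heading 114 -> 306
  -- iteration 4/6 --
  BK 4: (-17.867,-13.291) -> (-20.219,-10.055) [heading=306, draw]
  FD 18: (-20.219,-10.055) -> (-9.638,-24.617) [heading=306, draw]
  RT 150: heading 306 -> 156
  RT 168: heading 156 -> 348
  -- iteration 5/6 --
  BK 4: (-9.638,-24.617) -> (-13.551,-23.786) [heading=348, draw]
  FD 18: (-13.551,-23.786) -> (4.056,-27.528) [heading=348, draw]
  RT 150: heading 348 -> 198
  RT 168: heading 198 -> 30
  -- iteration 6/6 --
  BK 4: (4.056,-27.528) -> (0.592,-29.528) [heading=30, draw]
  FD 18: (0.592,-29.528) -> (16.18,-20.528) [heading=30, draw]
  RT 150: heading 30 -> 240
  RT 168: heading 240 -> 72
]
BK 2: (16.18,-20.528) -> (15.562,-22.43) [heading=72, draw]
FD 15: (15.562,-22.43) -> (20.197,-8.164) [heading=72, draw]
RT 150: heading 72 -> 282
Final: pos=(20.197,-8.164), heading=282, 16 segment(s) drawn
Segments drawn: 16

Answer: 16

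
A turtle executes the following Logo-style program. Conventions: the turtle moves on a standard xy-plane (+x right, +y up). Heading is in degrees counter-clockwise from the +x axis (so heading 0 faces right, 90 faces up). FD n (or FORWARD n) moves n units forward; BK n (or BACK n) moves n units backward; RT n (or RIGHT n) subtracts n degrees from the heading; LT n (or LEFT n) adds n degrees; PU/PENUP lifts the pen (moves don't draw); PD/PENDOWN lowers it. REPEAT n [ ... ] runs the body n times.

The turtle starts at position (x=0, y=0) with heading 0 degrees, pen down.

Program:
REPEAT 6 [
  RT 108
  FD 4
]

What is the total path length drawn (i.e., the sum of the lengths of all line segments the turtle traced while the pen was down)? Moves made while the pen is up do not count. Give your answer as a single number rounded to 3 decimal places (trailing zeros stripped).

Answer: 24

Derivation:
Executing turtle program step by step:
Start: pos=(0,0), heading=0, pen down
REPEAT 6 [
  -- iteration 1/6 --
  RT 108: heading 0 -> 252
  FD 4: (0,0) -> (-1.236,-3.804) [heading=252, draw]
  -- iteration 2/6 --
  RT 108: heading 252 -> 144
  FD 4: (-1.236,-3.804) -> (-4.472,-1.453) [heading=144, draw]
  -- iteration 3/6 --
  RT 108: heading 144 -> 36
  FD 4: (-4.472,-1.453) -> (-1.236,0.898) [heading=36, draw]
  -- iteration 4/6 --
  RT 108: heading 36 -> 288
  FD 4: (-1.236,0.898) -> (0,-2.906) [heading=288, draw]
  -- iteration 5/6 --
  RT 108: heading 288 -> 180
  FD 4: (0,-2.906) -> (-4,-2.906) [heading=180, draw]
  -- iteration 6/6 --
  RT 108: heading 180 -> 72
  FD 4: (-4,-2.906) -> (-2.764,0.898) [heading=72, draw]
]
Final: pos=(-2.764,0.898), heading=72, 6 segment(s) drawn

Segment lengths:
  seg 1: (0,0) -> (-1.236,-3.804), length = 4
  seg 2: (-1.236,-3.804) -> (-4.472,-1.453), length = 4
  seg 3: (-4.472,-1.453) -> (-1.236,0.898), length = 4
  seg 4: (-1.236,0.898) -> (0,-2.906), length = 4
  seg 5: (0,-2.906) -> (-4,-2.906), length = 4
  seg 6: (-4,-2.906) -> (-2.764,0.898), length = 4
Total = 24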